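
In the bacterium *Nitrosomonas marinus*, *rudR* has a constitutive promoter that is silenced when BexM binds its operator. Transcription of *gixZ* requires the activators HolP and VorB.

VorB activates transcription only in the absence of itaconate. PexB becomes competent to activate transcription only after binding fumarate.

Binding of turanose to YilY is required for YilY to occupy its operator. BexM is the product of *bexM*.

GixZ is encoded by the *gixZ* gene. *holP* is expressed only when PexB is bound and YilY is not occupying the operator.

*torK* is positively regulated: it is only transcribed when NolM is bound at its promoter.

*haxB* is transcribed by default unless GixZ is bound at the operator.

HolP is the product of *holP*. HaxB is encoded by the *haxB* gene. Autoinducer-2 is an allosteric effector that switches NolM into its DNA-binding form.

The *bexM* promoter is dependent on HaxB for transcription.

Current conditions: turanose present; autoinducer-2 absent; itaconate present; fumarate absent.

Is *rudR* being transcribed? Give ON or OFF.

OFF

Fumarate is absent, so PexB is inactive.
Turanose is present, so YilY is active.
With repressor YilY bound, *holP* is not transcribed.
So HolP is not produced.
Itaconate is present, so VorB is inactive.
Required activator HolP is absent, so *gixZ* is not transcribed.
So GixZ is not produced.
With no repressor bound, *haxB* is transcribed.
So HaxB is produced and active.
No repressor is bound and HaxB is active, so *bexM* is transcribed.
So BexM is produced and active.
With repressor BexM bound, *rudR* is not transcribed.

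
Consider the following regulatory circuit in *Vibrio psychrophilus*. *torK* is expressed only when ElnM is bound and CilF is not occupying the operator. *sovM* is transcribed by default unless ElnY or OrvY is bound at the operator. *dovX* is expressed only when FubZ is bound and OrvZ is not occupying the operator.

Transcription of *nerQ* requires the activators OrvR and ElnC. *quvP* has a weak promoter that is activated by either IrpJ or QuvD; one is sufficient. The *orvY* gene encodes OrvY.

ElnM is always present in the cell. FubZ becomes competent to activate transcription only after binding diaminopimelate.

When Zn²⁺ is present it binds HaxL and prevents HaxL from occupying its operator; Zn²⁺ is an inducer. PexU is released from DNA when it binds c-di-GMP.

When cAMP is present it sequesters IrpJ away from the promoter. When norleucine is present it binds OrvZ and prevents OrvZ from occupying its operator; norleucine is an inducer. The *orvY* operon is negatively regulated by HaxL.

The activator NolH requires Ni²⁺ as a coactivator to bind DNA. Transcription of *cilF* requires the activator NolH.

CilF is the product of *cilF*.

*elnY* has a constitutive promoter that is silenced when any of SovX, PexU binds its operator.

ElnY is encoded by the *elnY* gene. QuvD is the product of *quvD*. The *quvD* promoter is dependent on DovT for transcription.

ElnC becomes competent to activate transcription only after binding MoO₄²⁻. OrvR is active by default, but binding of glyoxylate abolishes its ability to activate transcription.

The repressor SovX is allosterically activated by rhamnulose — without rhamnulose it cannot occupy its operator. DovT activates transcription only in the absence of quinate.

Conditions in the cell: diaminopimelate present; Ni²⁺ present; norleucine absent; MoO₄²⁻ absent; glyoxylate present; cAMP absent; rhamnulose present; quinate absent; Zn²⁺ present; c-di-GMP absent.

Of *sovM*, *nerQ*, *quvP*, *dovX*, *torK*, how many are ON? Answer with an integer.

Rhamnulose is present, so SovX is active.
c-di-GMP is absent, so PexU is active.
With repressor SovX bound, *elnY* is not transcribed.
So ElnY is not produced.
Zn²⁺ is present, so HaxL is inactive.
With no repressor bound, *orvY* is transcribed.
So OrvY is produced and active.
With repressor OrvY bound, *sovM* is not transcribed.
→ *sovM* is OFF.
Glyoxylate is present, so OrvR is inactive.
MoO₄²⁻ is absent, so ElnC is inactive.
Required activator OrvR is absent, so *nerQ* is not transcribed.
→ *nerQ* is OFF.
cAMP is absent, so IrpJ is active.
Quinate is absent, so DovT is active.
No repressor is bound and DovT is active, so *quvD* is transcribed.
So QuvD is produced and active.
Activator IrpJ is present, so *quvP* is transcribed.
→ *quvP* is ON.
Diaminopimelate is present, so FubZ is active.
Norleucine is absent, so OrvZ is active.
With repressor OrvZ bound, *dovX* is not transcribed.
→ *dovX* is OFF.
Ni²⁺ is present, so NolH is active.
No repressor is bound and NolH is active, so *cilF* is transcribed.
So CilF is produced and active.
ElnM is produced constitutively and is active.
With repressor CilF bound, *torK* is not transcribed.
→ *torK* is OFF.
1 of the 5 genes is transcribed.

1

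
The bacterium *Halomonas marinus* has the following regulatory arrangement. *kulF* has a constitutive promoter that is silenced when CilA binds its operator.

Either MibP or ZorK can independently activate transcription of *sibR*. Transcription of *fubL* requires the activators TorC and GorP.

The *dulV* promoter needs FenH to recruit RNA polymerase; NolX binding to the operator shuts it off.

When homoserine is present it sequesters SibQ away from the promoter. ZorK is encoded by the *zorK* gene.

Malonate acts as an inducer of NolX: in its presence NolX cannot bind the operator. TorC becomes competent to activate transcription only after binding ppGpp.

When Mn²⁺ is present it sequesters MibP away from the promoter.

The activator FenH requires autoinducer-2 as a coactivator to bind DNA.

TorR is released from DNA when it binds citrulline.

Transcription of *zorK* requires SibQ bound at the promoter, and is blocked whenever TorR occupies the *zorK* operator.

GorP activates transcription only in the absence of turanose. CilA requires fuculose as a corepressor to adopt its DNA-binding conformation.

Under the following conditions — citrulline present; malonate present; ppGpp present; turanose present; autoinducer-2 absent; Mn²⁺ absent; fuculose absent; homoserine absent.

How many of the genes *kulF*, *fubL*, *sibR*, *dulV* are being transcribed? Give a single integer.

2

Fuculose is absent, so CilA is inactive.
With no repressor bound, *kulF* is transcribed.
→ *kulF* is ON.
ppGpp is present, so TorC is active.
Turanose is present, so GorP is inactive.
Required activator GorP is absent, so *fubL* is not transcribed.
→ *fubL* is OFF.
Mn²⁺ is absent, so MibP is active.
Homoserine is absent, so SibQ is active.
Citrulline is present, so TorR is inactive.
No repressor is bound and SibQ is active, so *zorK* is transcribed.
So ZorK is produced and active.
Activator MibP is present, so *sibR* is transcribed.
→ *sibR* is ON.
Malonate is present, so NolX is inactive.
Autoinducer-2 is absent, so FenH is inactive.
Required activator FenH is absent, so *dulV* is not transcribed.
→ *dulV* is OFF.
2 of the 4 genes are transcribed.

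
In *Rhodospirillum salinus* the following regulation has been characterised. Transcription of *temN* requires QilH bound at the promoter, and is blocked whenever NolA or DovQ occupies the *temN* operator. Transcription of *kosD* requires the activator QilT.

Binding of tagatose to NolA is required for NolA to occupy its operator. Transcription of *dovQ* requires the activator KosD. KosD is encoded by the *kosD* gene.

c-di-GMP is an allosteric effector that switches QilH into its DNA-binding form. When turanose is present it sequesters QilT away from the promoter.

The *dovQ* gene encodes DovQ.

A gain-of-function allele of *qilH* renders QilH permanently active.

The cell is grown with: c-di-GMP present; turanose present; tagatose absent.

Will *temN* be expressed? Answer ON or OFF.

ON

Tagatose is absent, so NolA is inactive.
Turanose is present, so QilT is inactive.
Required activator QilT is absent, so *kosD* is not transcribed.
So KosD is not produced.
Required activator KosD is absent, so *dovQ* is not transcribed.
So DovQ is not produced.
QilH is constitutively active in this strain.
No repressor is bound and QilH is active, so *temN* is transcribed.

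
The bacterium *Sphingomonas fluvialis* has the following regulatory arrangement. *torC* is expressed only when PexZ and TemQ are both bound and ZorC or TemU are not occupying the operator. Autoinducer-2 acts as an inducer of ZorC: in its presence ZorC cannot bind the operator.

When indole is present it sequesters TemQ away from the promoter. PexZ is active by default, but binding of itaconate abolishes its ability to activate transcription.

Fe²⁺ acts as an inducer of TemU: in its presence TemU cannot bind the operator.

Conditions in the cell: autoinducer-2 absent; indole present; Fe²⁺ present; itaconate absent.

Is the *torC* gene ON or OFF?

OFF

Autoinducer-2 is absent, so ZorC is active.
Itaconate is absent, so PexZ is active.
Indole is present, so TemQ is inactive.
Fe²⁺ is present, so TemU is inactive.
With repressor ZorC bound, *torC* is not transcribed.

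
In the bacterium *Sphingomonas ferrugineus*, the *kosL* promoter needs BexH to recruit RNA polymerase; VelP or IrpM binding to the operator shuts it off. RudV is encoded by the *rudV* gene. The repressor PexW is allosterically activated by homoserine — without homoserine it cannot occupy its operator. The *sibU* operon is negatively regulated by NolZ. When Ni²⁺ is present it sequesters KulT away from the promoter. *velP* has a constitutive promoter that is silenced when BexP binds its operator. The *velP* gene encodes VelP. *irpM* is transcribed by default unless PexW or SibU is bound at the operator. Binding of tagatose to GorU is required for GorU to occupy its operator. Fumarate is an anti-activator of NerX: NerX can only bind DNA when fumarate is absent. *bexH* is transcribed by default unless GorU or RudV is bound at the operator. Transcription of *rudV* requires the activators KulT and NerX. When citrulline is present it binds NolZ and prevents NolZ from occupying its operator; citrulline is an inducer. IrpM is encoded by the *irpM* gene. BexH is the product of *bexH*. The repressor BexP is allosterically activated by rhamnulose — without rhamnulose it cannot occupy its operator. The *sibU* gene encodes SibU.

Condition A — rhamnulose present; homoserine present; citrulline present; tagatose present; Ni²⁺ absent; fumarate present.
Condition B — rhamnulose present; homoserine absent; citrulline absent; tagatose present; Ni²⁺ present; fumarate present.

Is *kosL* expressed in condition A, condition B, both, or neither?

Condition A:
Rhamnulose is present, so BexP is active.
With repressor BexP bound, *velP* is not transcribed.
So VelP is not produced.
Homoserine is present, so PexW is active.
Citrulline is present, so NolZ is inactive.
With no repressor bound, *sibU* is transcribed.
So SibU is produced and active.
With repressor PexW bound, *irpM* is not transcribed.
So IrpM is not produced.
Tagatose is present, so GorU is active.
Ni²⁺ is absent, so KulT is active.
Fumarate is present, so NerX is inactive.
Required activator NerX is absent, so *rudV* is not transcribed.
So RudV is not produced.
With repressor GorU bound, *bexH* is not transcribed.
So BexH is not produced.
Required activator BexH is absent, so *kosL* is not transcribed.
→ *kosL* is OFF in A.
Condition B:
Rhamnulose is present, so BexP is active.
With repressor BexP bound, *velP* is not transcribed.
So VelP is not produced.
Homoserine is absent, so PexW is inactive.
Citrulline is absent, so NolZ is active.
With repressor NolZ bound, *sibU* is not transcribed.
So SibU is not produced.
With no repressor bound, *irpM* is transcribed.
So IrpM is produced and active.
Tagatose is present, so GorU is active.
Ni²⁺ is present, so KulT is inactive.
Fumarate is present, so NerX is inactive.
Required activator KulT is absent, so *rudV* is not transcribed.
So RudV is not produced.
With repressor GorU bound, *bexH* is not transcribed.
So BexH is not produced.
With repressor IrpM bound, *kosL* is not transcribed.
→ *kosL* is OFF in B.

neither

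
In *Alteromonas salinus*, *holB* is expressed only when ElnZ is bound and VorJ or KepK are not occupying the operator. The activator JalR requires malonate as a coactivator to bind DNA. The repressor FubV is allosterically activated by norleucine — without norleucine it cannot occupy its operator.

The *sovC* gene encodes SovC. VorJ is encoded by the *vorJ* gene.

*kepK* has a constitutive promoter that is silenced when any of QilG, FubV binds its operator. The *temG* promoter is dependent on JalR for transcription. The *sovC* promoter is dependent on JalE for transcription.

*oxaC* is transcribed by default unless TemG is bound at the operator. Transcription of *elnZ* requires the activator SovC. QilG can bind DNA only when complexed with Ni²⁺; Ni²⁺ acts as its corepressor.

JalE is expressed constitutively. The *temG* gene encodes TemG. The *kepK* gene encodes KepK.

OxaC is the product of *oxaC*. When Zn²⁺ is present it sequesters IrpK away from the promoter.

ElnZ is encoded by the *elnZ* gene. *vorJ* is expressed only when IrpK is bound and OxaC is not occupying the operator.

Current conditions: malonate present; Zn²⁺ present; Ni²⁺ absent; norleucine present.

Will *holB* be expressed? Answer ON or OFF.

Zn²⁺ is present, so IrpK is inactive.
Malonate is present, so JalR is active.
No repressor is bound and JalR is active, so *temG* is transcribed.
So TemG is produced and active.
With repressor TemG bound, *oxaC* is not transcribed.
So OxaC is not produced.
Required activator IrpK is absent, so *vorJ* is not transcribed.
So VorJ is not produced.
JalE is produced constitutively and is active.
No repressor is bound and JalE is active, so *sovC* is transcribed.
So SovC is produced and active.
No repressor is bound and SovC is active, so *elnZ* is transcribed.
So ElnZ is produced and active.
Ni²⁺ is absent, so QilG is inactive.
Norleucine is present, so FubV is active.
With repressor FubV bound, *kepK* is not transcribed.
So KepK is not produced.
No repressor is bound and ElnZ is active, so *holB* is transcribed.

ON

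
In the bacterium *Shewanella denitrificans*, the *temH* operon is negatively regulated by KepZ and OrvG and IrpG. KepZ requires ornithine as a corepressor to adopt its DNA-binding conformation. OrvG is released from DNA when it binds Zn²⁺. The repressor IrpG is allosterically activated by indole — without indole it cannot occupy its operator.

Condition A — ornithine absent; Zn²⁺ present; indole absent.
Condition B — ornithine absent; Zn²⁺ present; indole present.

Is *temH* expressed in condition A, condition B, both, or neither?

Condition A:
Ornithine is absent, so KepZ is inactive.
Zn²⁺ is present, so OrvG is inactive.
Indole is absent, so IrpG is inactive.
With no repressor bound, *temH* is transcribed.
→ *temH* is ON in A.
Condition B:
Ornithine is absent, so KepZ is inactive.
Zn²⁺ is present, so OrvG is inactive.
Indole is present, so IrpG is active.
With repressor IrpG bound, *temH* is not transcribed.
→ *temH* is OFF in B.

A only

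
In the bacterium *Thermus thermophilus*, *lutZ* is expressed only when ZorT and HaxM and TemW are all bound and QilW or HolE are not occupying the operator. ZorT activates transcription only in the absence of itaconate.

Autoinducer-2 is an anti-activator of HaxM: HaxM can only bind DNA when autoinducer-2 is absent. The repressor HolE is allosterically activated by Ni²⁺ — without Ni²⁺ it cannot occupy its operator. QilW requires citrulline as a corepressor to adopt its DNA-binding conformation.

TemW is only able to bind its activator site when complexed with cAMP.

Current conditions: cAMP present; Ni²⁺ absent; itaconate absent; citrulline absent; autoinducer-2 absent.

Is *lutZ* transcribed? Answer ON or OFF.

ON

Itaconate is absent, so ZorT is active.
Autoinducer-2 is absent, so HaxM is active.
Citrulline is absent, so QilW is inactive.
Ni²⁺ is absent, so HolE is inactive.
cAMP is present, so TemW is active.
No repressor is bound and ZorT and HaxM and TemW are active, so *lutZ* is transcribed.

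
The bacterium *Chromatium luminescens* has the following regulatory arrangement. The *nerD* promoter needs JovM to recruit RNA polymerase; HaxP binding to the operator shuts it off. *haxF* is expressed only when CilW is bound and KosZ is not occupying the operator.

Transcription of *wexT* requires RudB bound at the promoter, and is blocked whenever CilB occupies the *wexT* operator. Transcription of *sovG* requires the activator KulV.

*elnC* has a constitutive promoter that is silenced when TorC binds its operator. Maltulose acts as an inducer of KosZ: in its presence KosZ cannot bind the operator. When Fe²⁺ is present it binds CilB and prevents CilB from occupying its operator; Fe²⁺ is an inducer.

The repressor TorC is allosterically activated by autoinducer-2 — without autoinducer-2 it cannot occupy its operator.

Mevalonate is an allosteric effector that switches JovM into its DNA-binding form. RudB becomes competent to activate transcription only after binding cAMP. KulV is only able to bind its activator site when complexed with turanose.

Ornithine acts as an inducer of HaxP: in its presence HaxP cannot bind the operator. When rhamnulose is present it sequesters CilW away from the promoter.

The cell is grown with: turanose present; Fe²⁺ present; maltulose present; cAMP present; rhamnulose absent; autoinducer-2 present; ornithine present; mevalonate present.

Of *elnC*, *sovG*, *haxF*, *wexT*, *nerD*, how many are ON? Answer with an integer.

4

Autoinducer-2 is present, so TorC is active.
With repressor TorC bound, *elnC* is not transcribed.
→ *elnC* is OFF.
Turanose is present, so KulV is active.
No repressor is bound and KulV is active, so *sovG* is transcribed.
→ *sovG* is ON.
Rhamnulose is absent, so CilW is active.
Maltulose is present, so KosZ is inactive.
No repressor is bound and CilW is active, so *haxF* is transcribed.
→ *haxF* is ON.
Fe²⁺ is present, so CilB is inactive.
cAMP is present, so RudB is active.
No repressor is bound and RudB is active, so *wexT* is transcribed.
→ *wexT* is ON.
Ornithine is present, so HaxP is inactive.
Mevalonate is present, so JovM is active.
No repressor is bound and JovM is active, so *nerD* is transcribed.
→ *nerD* is ON.
4 of the 5 genes are transcribed.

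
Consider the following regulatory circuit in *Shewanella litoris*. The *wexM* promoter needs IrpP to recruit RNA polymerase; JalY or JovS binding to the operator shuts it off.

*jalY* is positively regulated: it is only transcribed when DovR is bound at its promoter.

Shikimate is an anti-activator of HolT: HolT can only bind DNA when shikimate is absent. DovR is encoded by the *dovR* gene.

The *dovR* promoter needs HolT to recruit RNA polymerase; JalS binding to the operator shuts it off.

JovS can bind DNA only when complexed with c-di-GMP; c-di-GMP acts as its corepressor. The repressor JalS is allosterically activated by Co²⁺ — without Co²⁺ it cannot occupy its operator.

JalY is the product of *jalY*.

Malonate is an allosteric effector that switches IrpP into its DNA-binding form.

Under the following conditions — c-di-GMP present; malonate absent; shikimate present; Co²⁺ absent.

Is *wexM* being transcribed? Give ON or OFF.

Co²⁺ is absent, so JalS is inactive.
Shikimate is present, so HolT is inactive.
Required activator HolT is absent, so *dovR* is not transcribed.
So DovR is not produced.
Required activator DovR is absent, so *jalY* is not transcribed.
So JalY is not produced.
Malonate is absent, so IrpP is inactive.
c-di-GMP is present, so JovS is active.
With repressor JovS bound, *wexM* is not transcribed.

OFF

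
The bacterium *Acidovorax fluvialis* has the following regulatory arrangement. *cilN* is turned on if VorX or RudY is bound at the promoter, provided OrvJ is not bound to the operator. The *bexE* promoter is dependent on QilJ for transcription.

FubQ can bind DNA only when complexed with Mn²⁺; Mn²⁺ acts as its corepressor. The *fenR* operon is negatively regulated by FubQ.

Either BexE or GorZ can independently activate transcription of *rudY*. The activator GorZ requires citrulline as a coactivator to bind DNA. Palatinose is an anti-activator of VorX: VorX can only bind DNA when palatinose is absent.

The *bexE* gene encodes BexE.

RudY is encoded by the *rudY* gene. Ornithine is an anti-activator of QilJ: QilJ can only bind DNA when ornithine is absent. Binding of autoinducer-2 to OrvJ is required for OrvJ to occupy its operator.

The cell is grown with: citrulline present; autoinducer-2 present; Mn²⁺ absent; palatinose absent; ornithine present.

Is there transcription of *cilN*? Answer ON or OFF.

Palatinose is absent, so VorX is active.
Ornithine is present, so QilJ is inactive.
Required activator QilJ is absent, so *bexE* is not transcribed.
So BexE is not produced.
Citrulline is present, so GorZ is active.
Activator GorZ is present, so *rudY* is transcribed.
So RudY is produced and active.
Autoinducer-2 is present, so OrvJ is active.
With repressor OrvJ bound, *cilN* is not transcribed.

OFF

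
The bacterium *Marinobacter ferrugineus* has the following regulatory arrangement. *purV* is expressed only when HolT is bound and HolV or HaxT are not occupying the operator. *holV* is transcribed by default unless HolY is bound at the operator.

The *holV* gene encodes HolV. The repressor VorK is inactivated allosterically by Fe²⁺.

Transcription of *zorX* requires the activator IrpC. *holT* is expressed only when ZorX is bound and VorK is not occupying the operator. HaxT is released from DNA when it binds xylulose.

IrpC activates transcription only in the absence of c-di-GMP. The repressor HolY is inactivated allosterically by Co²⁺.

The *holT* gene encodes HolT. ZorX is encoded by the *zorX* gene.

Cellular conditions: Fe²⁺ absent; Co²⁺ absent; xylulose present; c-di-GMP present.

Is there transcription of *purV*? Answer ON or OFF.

Fe²⁺ is absent, so VorK is active.
c-di-GMP is present, so IrpC is inactive.
Required activator IrpC is absent, so *zorX* is not transcribed.
So ZorX is not produced.
With repressor VorK bound, *holT* is not transcribed.
So HolT is not produced.
Co²⁺ is absent, so HolY is active.
With repressor HolY bound, *holV* is not transcribed.
So HolV is not produced.
Xylulose is present, so HaxT is inactive.
Required activator HolT is absent, so *purV* is not transcribed.

OFF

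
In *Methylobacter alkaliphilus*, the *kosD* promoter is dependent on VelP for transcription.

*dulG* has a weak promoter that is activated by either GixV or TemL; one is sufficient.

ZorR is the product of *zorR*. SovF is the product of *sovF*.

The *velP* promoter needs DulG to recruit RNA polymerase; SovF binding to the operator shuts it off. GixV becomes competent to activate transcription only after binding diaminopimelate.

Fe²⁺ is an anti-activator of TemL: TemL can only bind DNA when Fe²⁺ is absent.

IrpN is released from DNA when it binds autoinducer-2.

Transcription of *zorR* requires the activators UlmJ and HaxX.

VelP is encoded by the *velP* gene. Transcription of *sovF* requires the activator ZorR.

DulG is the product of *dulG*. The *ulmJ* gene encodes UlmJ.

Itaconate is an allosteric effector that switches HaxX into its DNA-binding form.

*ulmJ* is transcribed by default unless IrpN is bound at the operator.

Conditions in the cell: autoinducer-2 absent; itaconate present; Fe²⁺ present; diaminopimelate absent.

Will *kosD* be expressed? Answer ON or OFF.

OFF

Autoinducer-2 is absent, so IrpN is active.
With repressor IrpN bound, *ulmJ* is not transcribed.
So UlmJ is not produced.
Itaconate is present, so HaxX is active.
Required activator UlmJ is absent, so *zorR* is not transcribed.
So ZorR is not produced.
Required activator ZorR is absent, so *sovF* is not transcribed.
So SovF is not produced.
Diaminopimelate is absent, so GixV is inactive.
Fe²⁺ is present, so TemL is inactive.
No activator is available at the *dulG* promoter, so *dulG* is not transcribed.
So DulG is not produced.
Required activator DulG is absent, so *velP* is not transcribed.
So VelP is not produced.
Required activator VelP is absent, so *kosD* is not transcribed.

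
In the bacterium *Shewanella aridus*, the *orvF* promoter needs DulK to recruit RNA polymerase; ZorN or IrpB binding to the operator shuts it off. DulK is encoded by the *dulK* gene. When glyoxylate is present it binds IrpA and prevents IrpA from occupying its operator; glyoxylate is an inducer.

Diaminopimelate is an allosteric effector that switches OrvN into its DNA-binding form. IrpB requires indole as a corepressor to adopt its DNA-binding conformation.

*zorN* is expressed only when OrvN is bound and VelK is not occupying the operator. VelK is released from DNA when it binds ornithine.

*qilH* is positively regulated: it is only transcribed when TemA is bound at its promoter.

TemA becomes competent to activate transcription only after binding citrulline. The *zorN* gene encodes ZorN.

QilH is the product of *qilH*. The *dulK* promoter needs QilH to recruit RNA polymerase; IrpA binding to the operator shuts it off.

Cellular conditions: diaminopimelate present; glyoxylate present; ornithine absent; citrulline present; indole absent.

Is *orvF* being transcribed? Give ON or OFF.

Diaminopimelate is present, so OrvN is active.
Ornithine is absent, so VelK is active.
With repressor VelK bound, *zorN* is not transcribed.
So ZorN is not produced.
Citrulline is present, so TemA is active.
No repressor is bound and TemA is active, so *qilH* is transcribed.
So QilH is produced and active.
Glyoxylate is present, so IrpA is inactive.
No repressor is bound and QilH is active, so *dulK* is transcribed.
So DulK is produced and active.
Indole is absent, so IrpB is inactive.
No repressor is bound and DulK is active, so *orvF* is transcribed.

ON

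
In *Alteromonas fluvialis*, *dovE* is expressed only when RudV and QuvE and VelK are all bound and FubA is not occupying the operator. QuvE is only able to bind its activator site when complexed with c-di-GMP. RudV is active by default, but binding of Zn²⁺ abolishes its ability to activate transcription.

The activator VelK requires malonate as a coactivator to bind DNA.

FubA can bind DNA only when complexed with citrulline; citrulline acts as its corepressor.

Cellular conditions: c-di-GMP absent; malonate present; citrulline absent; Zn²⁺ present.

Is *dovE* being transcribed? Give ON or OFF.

OFF

Zn²⁺ is present, so RudV is inactive.
c-di-GMP is absent, so QuvE is inactive.
Citrulline is absent, so FubA is inactive.
Malonate is present, so VelK is active.
Required activator RudV is absent, so *dovE* is not transcribed.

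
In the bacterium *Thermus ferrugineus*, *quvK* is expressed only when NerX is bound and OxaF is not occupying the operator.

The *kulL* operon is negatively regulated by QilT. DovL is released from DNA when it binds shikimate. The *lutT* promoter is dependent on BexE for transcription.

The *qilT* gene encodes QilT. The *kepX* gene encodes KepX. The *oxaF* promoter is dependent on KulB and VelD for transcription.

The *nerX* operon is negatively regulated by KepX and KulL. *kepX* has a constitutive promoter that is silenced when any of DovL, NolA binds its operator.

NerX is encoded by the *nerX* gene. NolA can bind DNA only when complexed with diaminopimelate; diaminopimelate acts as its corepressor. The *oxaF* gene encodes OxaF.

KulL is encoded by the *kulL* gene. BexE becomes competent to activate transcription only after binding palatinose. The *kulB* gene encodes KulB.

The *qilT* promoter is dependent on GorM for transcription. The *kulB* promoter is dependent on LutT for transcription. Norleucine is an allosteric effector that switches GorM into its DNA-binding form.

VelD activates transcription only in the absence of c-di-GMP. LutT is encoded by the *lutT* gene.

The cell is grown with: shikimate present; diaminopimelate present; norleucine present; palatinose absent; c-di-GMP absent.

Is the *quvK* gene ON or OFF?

ON

Palatinose is absent, so BexE is inactive.
Required activator BexE is absent, so *lutT* is not transcribed.
So LutT is not produced.
Required activator LutT is absent, so *kulB* is not transcribed.
So KulB is not produced.
c-di-GMP is absent, so VelD is active.
Required activator KulB is absent, so *oxaF* is not transcribed.
So OxaF is not produced.
Shikimate is present, so DovL is inactive.
Diaminopimelate is present, so NolA is active.
With repressor NolA bound, *kepX* is not transcribed.
So KepX is not produced.
Norleucine is present, so GorM is active.
No repressor is bound and GorM is active, so *qilT* is transcribed.
So QilT is produced and active.
With repressor QilT bound, *kulL* is not transcribed.
So KulL is not produced.
With no repressor bound, *nerX* is transcribed.
So NerX is produced and active.
No repressor is bound and NerX is active, so *quvK* is transcribed.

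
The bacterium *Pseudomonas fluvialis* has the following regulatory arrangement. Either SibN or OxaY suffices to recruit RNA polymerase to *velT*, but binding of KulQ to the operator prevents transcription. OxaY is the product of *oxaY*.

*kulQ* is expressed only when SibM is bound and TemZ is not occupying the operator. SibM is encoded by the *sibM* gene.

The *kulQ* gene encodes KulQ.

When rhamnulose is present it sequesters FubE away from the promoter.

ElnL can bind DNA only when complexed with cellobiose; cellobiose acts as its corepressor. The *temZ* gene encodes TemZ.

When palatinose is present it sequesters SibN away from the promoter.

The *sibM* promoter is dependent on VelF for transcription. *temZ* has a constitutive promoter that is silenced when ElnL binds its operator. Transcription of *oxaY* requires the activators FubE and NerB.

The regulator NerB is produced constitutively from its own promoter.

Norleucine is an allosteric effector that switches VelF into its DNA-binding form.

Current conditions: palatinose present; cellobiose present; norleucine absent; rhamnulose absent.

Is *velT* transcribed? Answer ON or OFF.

ON

Norleucine is absent, so VelF is inactive.
Required activator VelF is absent, so *sibM* is not transcribed.
So SibM is not produced.
Cellobiose is present, so ElnL is active.
With repressor ElnL bound, *temZ* is not transcribed.
So TemZ is not produced.
Required activator SibM is absent, so *kulQ* is not transcribed.
So KulQ is not produced.
Palatinose is present, so SibN is inactive.
Rhamnulose is absent, so FubE is active.
NerB is produced constitutively and is active.
No repressor is bound and FubE and NerB are active, so *oxaY* is transcribed.
So OxaY is produced and active.
Activator OxaY is present, so *velT* is transcribed.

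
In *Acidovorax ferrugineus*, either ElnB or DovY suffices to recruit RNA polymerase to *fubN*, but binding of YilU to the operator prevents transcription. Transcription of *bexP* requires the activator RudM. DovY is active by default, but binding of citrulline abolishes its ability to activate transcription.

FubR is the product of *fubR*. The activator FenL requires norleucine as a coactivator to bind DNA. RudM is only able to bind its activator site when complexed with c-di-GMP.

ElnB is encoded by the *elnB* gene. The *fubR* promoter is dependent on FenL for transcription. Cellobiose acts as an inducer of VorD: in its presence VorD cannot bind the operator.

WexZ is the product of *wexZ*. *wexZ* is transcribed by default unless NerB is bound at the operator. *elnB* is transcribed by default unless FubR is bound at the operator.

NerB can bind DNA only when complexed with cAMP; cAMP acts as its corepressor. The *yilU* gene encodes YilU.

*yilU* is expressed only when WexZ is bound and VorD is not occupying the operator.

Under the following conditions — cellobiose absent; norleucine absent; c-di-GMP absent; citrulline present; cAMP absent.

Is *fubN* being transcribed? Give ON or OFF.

ON

cAMP is absent, so NerB is inactive.
With no repressor bound, *wexZ* is transcribed.
So WexZ is produced and active.
Cellobiose is absent, so VorD is active.
With repressor VorD bound, *yilU* is not transcribed.
So YilU is not produced.
Norleucine is absent, so FenL is inactive.
Required activator FenL is absent, so *fubR* is not transcribed.
So FubR is not produced.
With no repressor bound, *elnB* is transcribed.
So ElnB is produced and active.
Citrulline is present, so DovY is inactive.
Activator ElnB is present, so *fubN* is transcribed.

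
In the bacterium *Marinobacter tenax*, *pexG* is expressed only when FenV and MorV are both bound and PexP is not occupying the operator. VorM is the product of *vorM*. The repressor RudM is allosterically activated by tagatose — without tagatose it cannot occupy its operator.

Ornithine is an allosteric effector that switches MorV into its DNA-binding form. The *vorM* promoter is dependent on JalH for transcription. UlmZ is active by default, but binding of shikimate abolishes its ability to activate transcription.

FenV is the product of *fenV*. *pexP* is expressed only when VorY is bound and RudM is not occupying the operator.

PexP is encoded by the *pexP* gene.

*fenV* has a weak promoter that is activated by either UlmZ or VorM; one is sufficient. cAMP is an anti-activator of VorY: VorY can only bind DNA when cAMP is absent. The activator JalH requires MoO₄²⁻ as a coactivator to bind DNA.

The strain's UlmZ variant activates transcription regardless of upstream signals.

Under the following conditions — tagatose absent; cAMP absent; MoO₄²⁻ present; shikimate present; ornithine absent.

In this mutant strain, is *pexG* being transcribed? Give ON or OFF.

OFF

UlmZ is constitutively active in this strain.
MoO₄²⁻ is present, so JalH is active.
No repressor is bound and JalH is active, so *vorM* is transcribed.
So VorM is produced and active.
Activator UlmZ is present, so *fenV* is transcribed.
So FenV is produced and active.
Ornithine is absent, so MorV is inactive.
cAMP is absent, so VorY is active.
Tagatose is absent, so RudM is inactive.
No repressor is bound and VorY is active, so *pexP* is transcribed.
So PexP is produced and active.
With repressor PexP bound, *pexG* is not transcribed.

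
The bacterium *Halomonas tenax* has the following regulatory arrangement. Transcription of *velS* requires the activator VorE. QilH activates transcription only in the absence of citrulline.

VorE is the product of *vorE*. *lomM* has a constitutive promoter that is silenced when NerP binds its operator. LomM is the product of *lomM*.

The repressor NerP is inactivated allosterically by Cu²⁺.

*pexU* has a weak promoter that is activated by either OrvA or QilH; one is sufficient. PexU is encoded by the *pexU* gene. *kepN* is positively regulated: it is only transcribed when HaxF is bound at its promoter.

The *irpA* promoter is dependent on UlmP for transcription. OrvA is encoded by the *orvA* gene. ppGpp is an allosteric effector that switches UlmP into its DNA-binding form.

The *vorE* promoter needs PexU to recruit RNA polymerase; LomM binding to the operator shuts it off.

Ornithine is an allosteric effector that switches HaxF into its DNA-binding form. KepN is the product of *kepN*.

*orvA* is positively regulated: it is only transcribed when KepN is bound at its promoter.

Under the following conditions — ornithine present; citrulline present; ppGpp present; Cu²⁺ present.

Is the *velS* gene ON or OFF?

OFF

Ornithine is present, so HaxF is active.
No repressor is bound and HaxF is active, so *kepN* is transcribed.
So KepN is produced and active.
No repressor is bound and KepN is active, so *orvA* is transcribed.
So OrvA is produced and active.
Citrulline is present, so QilH is inactive.
Activator OrvA is present, so *pexU* is transcribed.
So PexU is produced and active.
Cu²⁺ is present, so NerP is inactive.
With no repressor bound, *lomM* is transcribed.
So LomM is produced and active.
With repressor LomM bound, *vorE* is not transcribed.
So VorE is not produced.
Required activator VorE is absent, so *velS* is not transcribed.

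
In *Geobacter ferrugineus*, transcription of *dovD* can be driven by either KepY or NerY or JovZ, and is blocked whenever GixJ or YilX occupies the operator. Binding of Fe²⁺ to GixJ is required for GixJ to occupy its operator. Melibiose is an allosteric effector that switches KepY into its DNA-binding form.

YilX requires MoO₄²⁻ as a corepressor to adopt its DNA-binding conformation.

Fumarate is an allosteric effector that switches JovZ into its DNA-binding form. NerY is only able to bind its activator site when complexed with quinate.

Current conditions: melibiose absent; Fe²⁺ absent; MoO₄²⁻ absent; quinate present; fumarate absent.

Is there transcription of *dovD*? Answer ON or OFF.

Fe²⁺ is absent, so GixJ is inactive.
MoO₄²⁻ is absent, so YilX is inactive.
Melibiose is absent, so KepY is inactive.
Quinate is present, so NerY is active.
Fumarate is absent, so JovZ is inactive.
Activator NerY is present, so *dovD* is transcribed.

ON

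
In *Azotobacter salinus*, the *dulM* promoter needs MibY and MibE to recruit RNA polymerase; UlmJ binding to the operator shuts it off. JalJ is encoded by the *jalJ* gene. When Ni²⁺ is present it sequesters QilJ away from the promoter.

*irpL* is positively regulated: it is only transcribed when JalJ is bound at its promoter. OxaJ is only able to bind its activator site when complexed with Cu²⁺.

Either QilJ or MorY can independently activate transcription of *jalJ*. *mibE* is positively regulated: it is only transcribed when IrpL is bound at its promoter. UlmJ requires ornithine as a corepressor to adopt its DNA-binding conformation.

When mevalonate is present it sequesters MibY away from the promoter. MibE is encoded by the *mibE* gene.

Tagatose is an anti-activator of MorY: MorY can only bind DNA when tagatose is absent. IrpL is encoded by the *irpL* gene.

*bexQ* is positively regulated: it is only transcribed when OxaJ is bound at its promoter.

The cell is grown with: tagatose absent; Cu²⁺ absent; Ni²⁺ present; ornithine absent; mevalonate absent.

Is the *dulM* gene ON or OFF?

ON

Mevalonate is absent, so MibY is active.
Ni²⁺ is present, so QilJ is inactive.
Tagatose is absent, so MorY is active.
Activator MorY is present, so *jalJ* is transcribed.
So JalJ is produced and active.
No repressor is bound and JalJ is active, so *irpL* is transcribed.
So IrpL is produced and active.
No repressor is bound and IrpL is active, so *mibE* is transcribed.
So MibE is produced and active.
Ornithine is absent, so UlmJ is inactive.
No repressor is bound and MibY and MibE are active, so *dulM* is transcribed.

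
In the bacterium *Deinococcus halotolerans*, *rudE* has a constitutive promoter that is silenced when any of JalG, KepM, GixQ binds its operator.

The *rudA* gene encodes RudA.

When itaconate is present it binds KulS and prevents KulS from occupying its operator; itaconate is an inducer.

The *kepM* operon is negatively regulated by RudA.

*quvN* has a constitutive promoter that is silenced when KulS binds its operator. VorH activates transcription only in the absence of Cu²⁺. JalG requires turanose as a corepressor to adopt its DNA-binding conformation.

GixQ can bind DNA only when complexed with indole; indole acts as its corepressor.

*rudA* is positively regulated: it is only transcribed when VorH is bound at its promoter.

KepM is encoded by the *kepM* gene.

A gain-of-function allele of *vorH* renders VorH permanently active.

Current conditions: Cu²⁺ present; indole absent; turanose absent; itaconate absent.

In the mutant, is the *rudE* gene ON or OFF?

ON

Turanose is absent, so JalG is inactive.
VorH is constitutively active in this strain.
No repressor is bound and VorH is active, so *rudA* is transcribed.
So RudA is produced and active.
With repressor RudA bound, *kepM* is not transcribed.
So KepM is not produced.
Indole is absent, so GixQ is inactive.
With no repressor bound, *rudE* is transcribed.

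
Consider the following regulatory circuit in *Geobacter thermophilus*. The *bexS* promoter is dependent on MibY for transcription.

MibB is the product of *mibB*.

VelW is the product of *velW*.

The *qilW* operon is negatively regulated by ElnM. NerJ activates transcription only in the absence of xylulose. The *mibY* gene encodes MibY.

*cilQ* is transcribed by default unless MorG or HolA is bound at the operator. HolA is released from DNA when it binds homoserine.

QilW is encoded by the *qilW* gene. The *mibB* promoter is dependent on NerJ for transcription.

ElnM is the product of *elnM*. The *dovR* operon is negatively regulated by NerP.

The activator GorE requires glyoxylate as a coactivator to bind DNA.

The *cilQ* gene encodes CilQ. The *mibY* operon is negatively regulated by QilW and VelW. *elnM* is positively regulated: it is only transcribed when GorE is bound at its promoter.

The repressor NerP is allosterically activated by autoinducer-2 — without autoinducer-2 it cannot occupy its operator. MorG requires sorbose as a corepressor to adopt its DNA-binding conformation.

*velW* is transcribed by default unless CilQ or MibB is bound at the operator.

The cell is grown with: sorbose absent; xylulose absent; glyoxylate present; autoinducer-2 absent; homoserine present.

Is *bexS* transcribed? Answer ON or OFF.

ON

Glyoxylate is present, so GorE is active.
No repressor is bound and GorE is active, so *elnM* is transcribed.
So ElnM is produced and active.
With repressor ElnM bound, *qilW* is not transcribed.
So QilW is not produced.
Sorbose is absent, so MorG is inactive.
Homoserine is present, so HolA is inactive.
With no repressor bound, *cilQ* is transcribed.
So CilQ is produced and active.
Xylulose is absent, so NerJ is active.
No repressor is bound and NerJ is active, so *mibB* is transcribed.
So MibB is produced and active.
With repressor CilQ bound, *velW* is not transcribed.
So VelW is not produced.
With no repressor bound, *mibY* is transcribed.
So MibY is produced and active.
No repressor is bound and MibY is active, so *bexS* is transcribed.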